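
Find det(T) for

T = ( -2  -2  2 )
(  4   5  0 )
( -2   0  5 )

The determinant is 10.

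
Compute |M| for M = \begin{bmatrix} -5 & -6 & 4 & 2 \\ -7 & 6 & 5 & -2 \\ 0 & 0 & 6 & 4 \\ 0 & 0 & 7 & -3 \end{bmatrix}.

M is block upper-triangular with a 2×2 block and a 2×2 block on the diagonal, so its determinant equals the product of the determinants of the diagonal blocks.
det of the 2×2 block = -72
det of the 2×2 block = -46
det = (-72)·(-46) = 3312

3312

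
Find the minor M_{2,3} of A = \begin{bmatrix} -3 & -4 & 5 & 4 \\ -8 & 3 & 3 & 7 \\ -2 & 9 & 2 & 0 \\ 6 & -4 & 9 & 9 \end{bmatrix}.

-499

Delete row 2 and column 3; the remaining 3×3 submatrix is [-3 -4 4; -2 9 0; 6 -4 9].
Its determinant is -499.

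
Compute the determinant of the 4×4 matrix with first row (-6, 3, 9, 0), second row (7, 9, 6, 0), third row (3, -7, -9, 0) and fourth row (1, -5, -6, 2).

Expand along column 4 (it has 3 zeros):
  + (2) · M_44   where M_44 = det([-6 3 9; 7 9 6; 3 -7 -9]) = -207
det = (+1)·(2)·(-207) = -414

The determinant is -414.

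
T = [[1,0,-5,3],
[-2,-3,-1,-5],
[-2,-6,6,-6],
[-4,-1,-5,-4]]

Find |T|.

Expand along row 1 (it has 1 zero):
  + (1) · M_11   where M_11 = det([-3 -1 -5; -6 6 -6; -1 -5 -4]) = 0
  + (-5) · M_13   where M_13 = det([-2 -3 -5; -2 -6 -6; -4 -1 -4]) = 26
  − (3) · M_14   where M_14 = det([-2 -3 -1; -2 -6 6; -4 -1 -5]) = 52
det = (+1)·(1)·(0) + (+1)·(-5)·(26) + (-1)·(3)·(52) = -286

det(T) = -286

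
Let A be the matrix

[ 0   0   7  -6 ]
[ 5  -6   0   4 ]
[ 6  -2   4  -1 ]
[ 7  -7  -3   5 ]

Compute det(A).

The determinant is -461.

Expand along row 1 (it has 2 zeros):
  + (7) · M_13   where M_13 = det([5 -6 4; 6 -2 -1; 7 -7 5]) = 25
  − (-6) · M_14   where M_14 = det([5 -6 0; 6 -2 4; 7 -7 -3]) = -106
det = (+1)·(7)·(25) + (-1)·(-6)·(-106) = -461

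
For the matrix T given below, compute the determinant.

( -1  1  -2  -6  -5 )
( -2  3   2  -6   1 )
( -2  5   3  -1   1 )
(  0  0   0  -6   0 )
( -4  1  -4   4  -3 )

-396

Expand along row 4 (it has 4 zeros):
  + (-6) · M_44   where M_44 = det([-1 1 -2 -5; -2 3 2 1; -2 5 3 1; -4 1 -4 -3]) = 66
det = (+1)·(-6)·(66) = -396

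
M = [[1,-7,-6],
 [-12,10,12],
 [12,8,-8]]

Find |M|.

det(M) = 784

Expand along row 1:
  + 1 · |10 12; 8 -8| = 1·(-80 − 96) = -176
  − (-7) · |-12 12; 12 -8| = −(-7)·(96 − 144) = -336
  + (-6) · |-12 10; 12 8| = (-6)·(-96 − 120) = 1296
Sum: (-176) + (-336) + (1296) = 784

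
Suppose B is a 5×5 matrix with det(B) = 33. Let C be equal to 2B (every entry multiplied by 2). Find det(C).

The determinant is 1056.

For a 5×5 matrix, det(2B) = 2^5·det(B) = 32·det(B).
det(C) = (32)·(33) = 1056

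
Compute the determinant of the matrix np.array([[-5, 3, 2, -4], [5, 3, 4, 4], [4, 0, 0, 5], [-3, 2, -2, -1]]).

Expand along row 3 (it has 2 zeros):
  + (4) · M_31   where M_31 = det([3 2 -4; 3 4 4; 2 -2 -1]) = 90
  − (5) · M_34   where M_34 = det([-5 3 2; 5 3 4; -3 2 -2]) = 102
det = (+1)·(4)·(90) + (-1)·(5)·(102) = -150

The determinant is -150.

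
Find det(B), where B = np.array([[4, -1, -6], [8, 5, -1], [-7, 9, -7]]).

-809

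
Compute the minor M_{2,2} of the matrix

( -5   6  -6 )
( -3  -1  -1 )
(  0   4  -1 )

The minor is 5.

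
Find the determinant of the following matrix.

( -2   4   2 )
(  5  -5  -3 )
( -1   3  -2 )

The determinant is 34.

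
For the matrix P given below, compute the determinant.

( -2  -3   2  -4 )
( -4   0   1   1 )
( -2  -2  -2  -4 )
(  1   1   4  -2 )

-222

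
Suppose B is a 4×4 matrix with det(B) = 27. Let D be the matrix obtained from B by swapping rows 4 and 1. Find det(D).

det(D) = -27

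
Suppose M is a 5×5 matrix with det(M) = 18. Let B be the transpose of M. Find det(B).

det(Mᵀ) = det(M).
det(B) = (1)·(18) = 18

18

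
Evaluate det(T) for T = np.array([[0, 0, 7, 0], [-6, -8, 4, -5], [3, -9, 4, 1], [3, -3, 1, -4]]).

det(T) = -3108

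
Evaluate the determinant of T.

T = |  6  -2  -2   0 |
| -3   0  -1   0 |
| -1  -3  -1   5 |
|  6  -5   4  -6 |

Expand along row 2 (it has 2 zeros):
  − (-3) · M_21   where M_21 = det([-2 -2 0; -3 -1 5; -5 4 -6]) = 114
  − (-1) · M_23   where M_23 = det([6 -2 0; -1 -3 5; 6 -5 -6]) = 210
det = (-1)·(-3)·(114) + (-1)·(-1)·(210) = 552

552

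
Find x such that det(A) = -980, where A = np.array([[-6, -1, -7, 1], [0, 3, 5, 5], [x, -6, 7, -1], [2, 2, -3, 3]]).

Expanding along the row containing x, det(A) is linear in x: det(A) = (-56)·x + (-1484).
Set (-56)·x + (-1484) = -980  ⇒  (-56)·x = 504  ⇒  x = -9.

x = -9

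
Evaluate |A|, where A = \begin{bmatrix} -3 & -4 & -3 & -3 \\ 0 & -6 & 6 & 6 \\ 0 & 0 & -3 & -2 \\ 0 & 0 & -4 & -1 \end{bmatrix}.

A is block upper-triangular with a 2×2 block and a 2×2 block on the diagonal, so its determinant equals the product of the determinants of the diagonal blocks.
det of the 2×2 block = 18
det of the 2×2 block = -5
det = (18)·(-5) = -90

|A| = -90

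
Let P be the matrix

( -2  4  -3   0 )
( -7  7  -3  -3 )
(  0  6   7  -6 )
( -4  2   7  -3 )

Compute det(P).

708

Expand along row 1 (it has 1 zero):
  + (-2) · M_11   where M_11 = det([7 -3 -3; 6 7 -6; 2 7 -3]) = 45
  − (4) · M_12   where M_12 = det([-7 -3 -3; 0 7 -6; -4 7 -3]) = -303
  + (-3) · M_13   where M_13 = det([-7 7 -3; 0 6 -6; -4 2 -3]) = 138
det = (+1)·(-2)·(45) + (-1)·(4)·(-303) + (+1)·(-3)·(138) = 708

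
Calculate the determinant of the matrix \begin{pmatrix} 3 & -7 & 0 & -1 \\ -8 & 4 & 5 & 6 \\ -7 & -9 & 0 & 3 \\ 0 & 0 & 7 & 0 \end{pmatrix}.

-1568

Expand along row 4 (it has 3 zeros):
  − (7) · M_43   where M_43 = det([3 -7 -1; -8 4 6; -7 -9 3]) = 224
det = (-1)·(7)·(224) = -1568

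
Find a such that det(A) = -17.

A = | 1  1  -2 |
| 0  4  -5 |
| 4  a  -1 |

a = -5

Expanding along the column containing a, det(A) is linear in a: det(A) = (5)·a + (8).
Set (5)·a + (8) = -17  ⇒  (5)·a = -25  ⇒  a = -5.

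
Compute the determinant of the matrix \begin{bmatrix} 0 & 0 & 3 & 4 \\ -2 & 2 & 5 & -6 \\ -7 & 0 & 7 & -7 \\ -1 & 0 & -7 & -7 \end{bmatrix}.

196

Expand along column 2 (it has 3 zeros):
  + (2) · M_22   where M_22 = det([0 3 4; -7 7 -7; -1 -7 -7]) = 98
det = (+1)·(2)·(98) = 196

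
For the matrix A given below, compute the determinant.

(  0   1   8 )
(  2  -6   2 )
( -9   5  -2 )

-366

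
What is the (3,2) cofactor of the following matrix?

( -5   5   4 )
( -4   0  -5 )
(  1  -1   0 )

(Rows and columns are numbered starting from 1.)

-41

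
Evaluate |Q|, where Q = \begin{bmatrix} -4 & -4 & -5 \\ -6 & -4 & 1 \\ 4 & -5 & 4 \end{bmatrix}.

Expand along row 1:
  + (-4) · |-4 1; -5 4| = (-4)·(-16 − (-5)) = 44
  − (-4) · |-6 1; 4 4| = −(-4)·(-24 − 4) = -112
  + (-5) · |-6 -4; 4 -5| = (-5)·(30 − (-16)) = -230
Sum: (44) + (-112) + (-230) = -298

|Q| = -298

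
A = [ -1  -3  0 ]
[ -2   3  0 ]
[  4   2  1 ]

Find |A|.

|A| = -9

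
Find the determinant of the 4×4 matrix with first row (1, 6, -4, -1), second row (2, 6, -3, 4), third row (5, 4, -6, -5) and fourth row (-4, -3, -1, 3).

842

Expand along row 1:
  + (1) · M_11   where M_11 = det([6 -3 4; 4 -6 -5; -3 -1 3]) = -235
  − (6) · M_12   where M_12 = det([2 -3 4; 5 -6 -5; -4 -1 3]) = -177
  + (-4) · M_13   where M_13 = det([2 6 4; 5 4 -5; -4 -3 3]) = 28
  − (-1) · M_14   where M_14 = det([2 6 -3; 5 4 -6; -4 -3 -1]) = 127
det = (+1)·(1)·(-235) + (-1)·(6)·(-177) + (+1)·(-4)·(28) + (-1)·(-1)·(127) = 842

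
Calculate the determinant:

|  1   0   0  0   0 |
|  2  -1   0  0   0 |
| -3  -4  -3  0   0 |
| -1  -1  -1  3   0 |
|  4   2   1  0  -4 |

The matrix is lower triangular, so the determinant is the product of the diagonal entries:
det = (1) · (-1) · (-3) · (3) · (-4) = -36

-36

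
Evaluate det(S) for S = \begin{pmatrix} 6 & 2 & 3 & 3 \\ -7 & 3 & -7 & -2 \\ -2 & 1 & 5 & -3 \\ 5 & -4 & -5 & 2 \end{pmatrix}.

Expand along row 1:
  + (6) · M_11   where M_11 = det([3 -7 -2; 1 5 -3; -4 -5 2]) = -115
  − (2) · M_12   where M_12 = det([-7 -7 -2; -2 5 -3; 5 -5 2]) = 142
  + (3) · M_13   where M_13 = det([-7 3 -2; -2 1 -3; 5 -4 2]) = 31
  − (3) · M_14   where M_14 = det([-7 3 -7; -2 1 5; 5 -4 -5]) = -81
det = (+1)·(6)·(-115) + (-1)·(2)·(142) + (+1)·(3)·(31) + (-1)·(3)·(-81) = -638

|S| = -638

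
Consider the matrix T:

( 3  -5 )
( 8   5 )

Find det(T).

The determinant is 55.

det(T) = 3·5 − (-5)·8 = 15 − (-40) = 55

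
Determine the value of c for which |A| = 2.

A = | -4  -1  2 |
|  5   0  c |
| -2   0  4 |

Expanding along the column containing c, det(A) is linear in c: det(A) = (2)·c + (20).
Set (2)·c + (20) = 2  ⇒  (2)·c = -18  ⇒  c = -9.

c = -9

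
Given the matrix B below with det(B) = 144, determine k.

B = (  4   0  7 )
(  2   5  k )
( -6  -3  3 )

Expanding along the row containing k, det(B) is linear in k: det(B) = (12)·k + (228).
Set (12)·k + (228) = 144  ⇒  (12)·k = -84  ⇒  k = -7.

-7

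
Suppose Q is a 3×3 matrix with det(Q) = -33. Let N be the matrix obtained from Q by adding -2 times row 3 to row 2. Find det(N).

Adding a multiple of one row to another leaves the determinant unchanged.
det(N) = (1)·(-33) = -33

det(N) = -33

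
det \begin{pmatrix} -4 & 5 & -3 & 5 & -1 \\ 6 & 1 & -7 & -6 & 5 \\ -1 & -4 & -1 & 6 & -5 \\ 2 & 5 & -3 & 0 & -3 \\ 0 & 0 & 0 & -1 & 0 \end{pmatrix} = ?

-2144

Expand along row 5 (it has 4 zeros):
  − (-1) · M_54   where M_54 = det([-4 5 -3 -1; 6 1 -7 5; -1 -4 -1 -5; 2 5 -3 -3]) = -2144
det = (-1)·(-1)·(-2144) = -2144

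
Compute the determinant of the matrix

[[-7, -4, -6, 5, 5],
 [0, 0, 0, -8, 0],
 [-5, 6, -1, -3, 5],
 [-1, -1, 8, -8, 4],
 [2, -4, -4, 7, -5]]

The determinant is -5928.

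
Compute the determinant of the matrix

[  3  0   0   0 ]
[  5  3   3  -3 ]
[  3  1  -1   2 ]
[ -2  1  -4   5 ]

27

Expand along row 1 (it has 3 zeros):
  + (3) · M_11   where M_11 = det([3 3 -3; 1 -1 2; 1 -4 5]) = 9
det = (+1)·(3)·(9) = 27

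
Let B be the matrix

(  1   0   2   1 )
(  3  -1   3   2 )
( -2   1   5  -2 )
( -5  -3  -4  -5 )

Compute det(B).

Expand along row 1 (it has 1 zero):
  + (1) · M_11   where M_11 = det([-1 3 2; 1 5 -2; -3 -4 -5]) = 88
  + (2) · M_13   where M_13 = det([3 -1 2; -2 1 -2; -5 -3 -5]) = -11
  − (1) · M_14   where M_14 = det([3 -1 3; -2 1 5; -5 -3 -4]) = 99
det = (+1)·(1)·(88) + (+1)·(2)·(-11) + (-1)·(1)·(99) = -33

The determinant is -33.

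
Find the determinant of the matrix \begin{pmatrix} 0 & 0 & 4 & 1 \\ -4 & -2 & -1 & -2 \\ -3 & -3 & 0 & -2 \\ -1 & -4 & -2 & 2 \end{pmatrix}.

Expand along row 1 (it has 2 zeros):
  + (4) · M_13   where M_13 = det([-4 -2 -2; -3 -3 -2; -1 -4 2]) = 22
  − (1) · M_14   where M_14 = det([-4 -2 -1; -3 -3 0; -1 -4 -2]) = -21
det = (+1)·(4)·(22) + (-1)·(1)·(-21) = 109

The determinant is 109.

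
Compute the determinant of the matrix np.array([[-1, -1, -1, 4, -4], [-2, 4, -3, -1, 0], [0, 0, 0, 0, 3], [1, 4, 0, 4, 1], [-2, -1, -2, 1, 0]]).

Expand along row 3 (it has 4 zeros):
  + (3) · M_35   where M_35 = det([-1 -1 -1 4; -2 4 -3 -1; 1 4 0 4; -2 -1 -2 1]) = -4
det = (+1)·(3)·(-4) = -12

-12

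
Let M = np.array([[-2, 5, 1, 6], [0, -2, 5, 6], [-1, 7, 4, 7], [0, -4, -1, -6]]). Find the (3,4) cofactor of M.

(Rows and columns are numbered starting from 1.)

44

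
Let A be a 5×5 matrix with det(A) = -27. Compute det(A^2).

det(A^2) = (det A)^2 = (-27)^2 = 729

The determinant is 729.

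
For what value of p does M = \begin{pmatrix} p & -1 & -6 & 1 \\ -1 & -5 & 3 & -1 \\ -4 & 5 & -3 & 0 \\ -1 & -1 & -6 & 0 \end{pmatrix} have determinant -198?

Expanding along the column containing p, det(M) is linear in p: det(M) = (33)·p + (-132).
Set (33)·p + (-132) = -198  ⇒  (33)·p = -66  ⇒  p = -2.

p = -2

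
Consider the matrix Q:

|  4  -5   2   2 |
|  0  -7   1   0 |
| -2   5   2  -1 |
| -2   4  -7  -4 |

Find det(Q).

det(Q) = 282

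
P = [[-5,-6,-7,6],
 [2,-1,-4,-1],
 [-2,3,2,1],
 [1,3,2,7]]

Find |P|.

Expand along row 1:
  + (-5) · M_11   where M_11 = det([-1 -4 -1; 3 2 1; 3 2 7]) = 60
  − (-6) · M_12   where M_12 = det([2 -4 -1; -2 2 1; 1 2 7]) = -30
  + (-7) · M_13   where M_13 = det([2 -1 -1; -2 3 1; 1 3 7]) = 30
  − (6) · M_14   where M_14 = det([2 -1 -4; -2 3 2; 1 3 2]) = 30
det = (+1)·(-5)·(60) + (-1)·(-6)·(-30) + (+1)·(-7)·(30) + (-1)·(6)·(30) = -870

-870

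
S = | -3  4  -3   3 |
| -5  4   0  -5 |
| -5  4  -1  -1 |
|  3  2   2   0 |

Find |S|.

|S| = -172

Expand along row 2 (it has 1 zero):
  − (-5) · M_21   where M_21 = det([4 -3 3; 4 -1 -1; 2 2 0]) = 44
  + (4) · M_22   where M_22 = det([-3 -3 3; -5 -1 -1; 3 2 0]) = -18
  + (-5) · M_24   where M_24 = det([-3 4 -3; -5 4 -1; 3 2 2]) = 64
det = (-1)·(-5)·(44) + (+1)·(4)·(-18) + (+1)·(-5)·(64) = -172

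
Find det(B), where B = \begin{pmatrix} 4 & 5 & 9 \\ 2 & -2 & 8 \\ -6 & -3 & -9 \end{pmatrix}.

-144

Expand along column 1:
  + 4 · |-2 8; -3 -9| = 4·(18 − (-24)) = 168
  − 2 · |5 9; -3 -9| = −2·(-45 − (-27)) = 36
  + (-6) · |5 9; -2 8| = (-6)·(40 − (-18)) = -348
Sum: (168) + (36) + (-348) = -144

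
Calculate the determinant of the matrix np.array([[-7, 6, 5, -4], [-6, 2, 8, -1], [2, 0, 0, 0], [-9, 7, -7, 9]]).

Expand along row 3 (it has 3 zeros):
  + (2) · M_31   where M_31 = det([6 5 -4; 2 8 -1; 7 -7 9]) = 545
det = (+1)·(2)·(545) = 1090

1090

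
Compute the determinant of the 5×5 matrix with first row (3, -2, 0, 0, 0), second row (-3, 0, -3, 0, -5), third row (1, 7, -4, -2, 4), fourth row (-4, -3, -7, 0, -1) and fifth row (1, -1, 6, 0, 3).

Expand along column 4 (it has 4 zeros):
  − (-2) · M_34   where M_34 = det([3 -2 0 0; -3 0 -3 -5; -4 -3 -7 -1; 1 -1 6 3]) = 479
det = (-1)·(-2)·(479) = 958

The determinant is 958.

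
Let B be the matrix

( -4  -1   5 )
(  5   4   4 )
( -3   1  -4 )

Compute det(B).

Expand along column 1:
  + (-4) · |4 4; 1 -4| = (-4)·(-16 − 4) = 80
  − 5 · |-1 5; 1 -4| = −5·(4 − 5) = 5
  + (-3) · |-1 5; 4 4| = (-3)·(-4 − 20) = 72
Sum: (80) + (5) + (72) = 157

|B| = 157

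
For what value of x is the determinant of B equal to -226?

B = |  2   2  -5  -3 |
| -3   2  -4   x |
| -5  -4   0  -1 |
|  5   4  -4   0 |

3

Expanding along the row containing x, det(B) is linear in x: det(B) = (-8)·x + (-202).
Set (-8)·x + (-202) = -226  ⇒  (-8)·x = -24  ⇒  x = 3.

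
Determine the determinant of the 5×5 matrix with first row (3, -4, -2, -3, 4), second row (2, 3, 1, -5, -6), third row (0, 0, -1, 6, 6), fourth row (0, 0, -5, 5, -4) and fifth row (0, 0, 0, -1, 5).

2703

The matrix is block upper-triangular with a 2×2 block and a 3×3 block on the diagonal, so its determinant equals the product of the determinants of the diagonal blocks.
det of the 2×2 block = 17
det of the 3×3 block = 159
det = (17)·(159) = 2703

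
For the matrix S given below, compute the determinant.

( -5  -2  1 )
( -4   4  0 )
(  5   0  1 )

-48

Expand along column 2:
  − (-2) · |-4 0; 5 1| = −(-2)·(-4 − 0) = -8
  + 4 · |-5 1; 5 1| = 4·(-5 − 5) = -40
Sum: (-8) + (-40) = -48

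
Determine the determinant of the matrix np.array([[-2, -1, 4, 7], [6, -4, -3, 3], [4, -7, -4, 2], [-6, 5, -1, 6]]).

-1882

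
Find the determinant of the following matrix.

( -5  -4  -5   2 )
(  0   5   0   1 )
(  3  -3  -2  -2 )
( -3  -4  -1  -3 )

Expand along row 2 (it has 2 zeros):
  + (5) · M_22   where M_22 = det([-5 -5 2; 3 -2 -2; -3 -1 -3]) = -113
  + (1) · M_24   where M_24 = det([-5 -4 -5; 3 -3 -2; -3 -4 -1]) = 94
det = (+1)·(5)·(-113) + (+1)·(1)·(94) = -471

-471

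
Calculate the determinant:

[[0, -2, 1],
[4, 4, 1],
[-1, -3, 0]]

Expand along column 1:
  − 4 · |-2 1; -3 0| = −4·(0 − (-3)) = -12
  + (-1) · |-2 1; 4 1| = (-1)·(-2 − 4) = 6
Sum: (-12) + (6) = -6

The determinant is -6.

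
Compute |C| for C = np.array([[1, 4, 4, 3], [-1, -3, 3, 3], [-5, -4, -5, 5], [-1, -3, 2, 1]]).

det(C) = 118

Expand along row 1:
  + (1) · M_11   where M_11 = det([-3 3 3; -4 -5 5; -3 2 1]) = -57
  − (4) · M_12   where M_12 = det([-1 3 3; -5 -5 5; -1 2 1]) = -30
  + (4) · M_13   where M_13 = det([-1 -3 3; -5 -4 5; -1 -3 1]) = 22
  − (3) · M_14   where M_14 = det([-1 -3 3; -5 -4 -5; -1 -3 2]) = 11
det = (+1)·(1)·(-57) + (-1)·(4)·(-30) + (+1)·(4)·(22) + (-1)·(3)·(11) = 118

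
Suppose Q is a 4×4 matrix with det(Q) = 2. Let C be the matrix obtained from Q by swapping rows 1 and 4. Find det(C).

Swapping two rows multiplies the determinant by −1.
det(C) = (-1)·(2) = -2

det(C) = -2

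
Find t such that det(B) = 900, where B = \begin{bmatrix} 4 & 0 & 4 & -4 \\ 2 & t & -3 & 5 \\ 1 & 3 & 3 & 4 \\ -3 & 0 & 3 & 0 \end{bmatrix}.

Expanding along the column containing t, det(B) is linear in t: det(B) = (-144)·t + (324).
Set (-144)·t + (324) = 900  ⇒  (-144)·t = 576  ⇒  t = -4.

t = -4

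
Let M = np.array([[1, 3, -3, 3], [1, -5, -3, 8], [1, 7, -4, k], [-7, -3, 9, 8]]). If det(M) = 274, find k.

k = 1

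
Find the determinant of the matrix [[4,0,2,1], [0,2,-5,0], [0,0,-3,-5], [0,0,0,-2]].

The matrix is upper triangular, so the determinant is the product of the diagonal entries:
det = (4) · (2) · (-3) · (-2) = 48

48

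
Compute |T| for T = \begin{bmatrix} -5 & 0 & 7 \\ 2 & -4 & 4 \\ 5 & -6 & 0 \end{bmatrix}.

Expand along column 2:
  + (-4) · |-5 7; 5 0| = (-4)·(0 − 35) = 140
  − (-6) · |-5 7; 2 4| = −(-6)·(-20 − 14) = -204
Sum: (140) + (-204) = -64

det(T) = -64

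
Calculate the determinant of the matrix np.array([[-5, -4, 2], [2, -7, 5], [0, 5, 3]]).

Expand along column 1:
  + (-5) · |-7 5; 5 3| = (-5)·(-21 − 25) = 230
  − 2 · |-4 2; 5 3| = −2·(-12 − 10) = 44
Sum: (230) + (44) = 274

274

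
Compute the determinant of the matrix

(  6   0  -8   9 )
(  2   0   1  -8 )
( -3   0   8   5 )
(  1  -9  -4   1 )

Expand along column 2 (it has 3 zeros):
  + (-9) · M_42   where M_42 = det([6 -8 9; 2 1 -8; -3 8 5]) = 473
det = (+1)·(-9)·(473) = -4257

-4257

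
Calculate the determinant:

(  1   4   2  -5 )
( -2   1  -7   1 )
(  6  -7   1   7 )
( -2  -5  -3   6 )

Expand along row 1:
  + (1) · M_11   where M_11 = det([1 -7 1; -7 1 7; -5 -3 6]) = 4
  − (4) · M_12   where M_12 = det([-2 -7 1; 6 1 7; -2 -3 6]) = 280
  + (2) · M_13   where M_13 = det([-2 1 1; 6 -7 7; -2 -5 6]) = -80
  − (-5) · M_14   where M_14 = det([-2 1 -7; 6 -7 1; -2 -5 -3]) = 272
det = (+1)·(1)·(4) + (-1)·(4)·(280) + (+1)·(2)·(-80) + (-1)·(-5)·(272) = 84

84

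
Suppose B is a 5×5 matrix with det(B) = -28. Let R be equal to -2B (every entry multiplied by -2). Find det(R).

896

For a 5×5 matrix, det(-2B) = (-2)^5·det(B) = -32·det(B).
det(R) = (-32)·(-28) = 896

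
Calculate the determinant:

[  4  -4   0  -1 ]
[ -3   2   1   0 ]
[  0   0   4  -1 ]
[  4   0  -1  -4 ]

Expand along row 3 (it has 2 zeros):
  + (4) · M_33   where M_33 = det([4 -4 -1; -3 2 0; 4 0 -4]) = 24
  − (-1) · M_34   where M_34 = det([4 -4 0; -3 2 1; 4 0 -1]) = -12
det = (+1)·(4)·(24) + (-1)·(-1)·(-12) = 84

84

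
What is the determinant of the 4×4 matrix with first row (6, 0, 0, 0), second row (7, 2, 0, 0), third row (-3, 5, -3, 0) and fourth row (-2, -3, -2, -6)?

The determinant is 216.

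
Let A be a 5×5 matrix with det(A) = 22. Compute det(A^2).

det(A^2) = (det A)^2 = (22)^2 = 484

The determinant is 484.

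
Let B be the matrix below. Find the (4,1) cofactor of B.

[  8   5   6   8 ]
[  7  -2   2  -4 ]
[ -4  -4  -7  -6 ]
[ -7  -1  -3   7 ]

0

Delete row 4 and column 1; the remaining 3×3 submatrix is [5 6 8; -2 2 -4; -4 -7 -6].
Its determinant is 0.
The cofactor carries sign (−1)^(4+1) = −1, so C_{4,1} = −(0) = 0.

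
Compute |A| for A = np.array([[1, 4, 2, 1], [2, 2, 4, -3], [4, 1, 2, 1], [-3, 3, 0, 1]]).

36

Expand along row 4 (it has 1 zero):
  − (-3) · M_41   where M_41 = det([4 2 1; 2 4 -3; 1 2 1]) = 30
  + (3) · M_42   where M_42 = det([1 2 1; 2 4 -3; 4 2 1]) = -30
  + (1) · M_44   where M_44 = det([1 4 2; 2 2 4; 4 1 2]) = 36
det = (-1)·(-3)·(30) + (+1)·(3)·(-30) + (+1)·(1)·(36) = 36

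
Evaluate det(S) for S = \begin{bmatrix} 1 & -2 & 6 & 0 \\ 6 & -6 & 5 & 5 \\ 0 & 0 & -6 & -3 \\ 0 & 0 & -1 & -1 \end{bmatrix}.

|S| = 18

S is block upper-triangular with a 2×2 block and a 2×2 block on the diagonal, so its determinant equals the product of the determinants of the diagonal blocks.
det of the 2×2 block = 6
det of the 2×2 block = 3
det = (6)·(3) = 18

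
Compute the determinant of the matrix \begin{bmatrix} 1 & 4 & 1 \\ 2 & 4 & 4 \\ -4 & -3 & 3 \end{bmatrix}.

Expand along row 1:
  + 1 · |4 4; -3 3| = 1·(12 − (-12)) = 24
  − 4 · |2 4; -4 3| = −4·(6 − (-16)) = -88
  + 1 · |2 4; -4 -3| = 1·(-6 − (-16)) = 10
Sum: (24) + (-88) + (10) = -54

-54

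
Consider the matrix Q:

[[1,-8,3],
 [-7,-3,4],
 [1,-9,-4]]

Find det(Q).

The determinant is 438.

Expand along row 1:
  + 1 · |-3 4; -9 -4| = 1·(12 − (-36)) = 48
  − (-8) · |-7 4; 1 -4| = −(-8)·(28 − 4) = 192
  + 3 · |-7 -3; 1 -9| = 3·(63 − (-3)) = 198
Sum: (48) + (192) + (198) = 438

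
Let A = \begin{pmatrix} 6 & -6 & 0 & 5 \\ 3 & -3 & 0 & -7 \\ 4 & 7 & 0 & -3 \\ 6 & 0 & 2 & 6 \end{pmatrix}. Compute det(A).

|A| = -1254

Expand along column 3 (it has 3 zeros):
  − (2) · M_43   where M_43 = det([6 -6 5; 3 -3 -7; 4 7 -3]) = 627
det = (-1)·(2)·(627) = -1254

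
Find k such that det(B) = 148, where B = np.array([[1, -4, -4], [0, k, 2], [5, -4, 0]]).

9

Expanding along the column containing k, det(B) is linear in k: det(B) = (20)·k + (-32).
Set (20)·k + (-32) = 148  ⇒  (20)·k = 180  ⇒  k = 9.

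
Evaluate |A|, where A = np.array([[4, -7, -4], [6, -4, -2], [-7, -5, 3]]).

172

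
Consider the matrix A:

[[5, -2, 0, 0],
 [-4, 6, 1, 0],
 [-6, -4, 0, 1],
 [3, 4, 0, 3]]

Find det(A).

|A| = 122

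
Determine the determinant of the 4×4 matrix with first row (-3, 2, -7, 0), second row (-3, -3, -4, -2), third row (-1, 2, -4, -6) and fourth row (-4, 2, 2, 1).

The determinant is 1055.

Expand along row 1 (it has 1 zero):
  + (-3) · M_11   where M_11 = det([-3 -4 -2; 2 -4 -6; 2 2 1]) = 8
  − (2) · M_12   where M_12 = det([-3 -4 -2; -1 -4 -6; -4 2 1]) = -88
  + (-7) · M_13   where M_13 = det([-3 -3 -2; -1 2 -6; -4 2 1]) = -129
det = (+1)·(-3)·(8) + (-1)·(2)·(-88) + (+1)·(-7)·(-129) = 1055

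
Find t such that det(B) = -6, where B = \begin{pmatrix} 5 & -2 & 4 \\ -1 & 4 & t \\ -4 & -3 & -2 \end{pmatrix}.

t = -2

Expanding along the column containing t, det(B) is linear in t: det(B) = (23)·t + (40).
Set (23)·t + (40) = -6  ⇒  (23)·t = -46  ⇒  t = -2.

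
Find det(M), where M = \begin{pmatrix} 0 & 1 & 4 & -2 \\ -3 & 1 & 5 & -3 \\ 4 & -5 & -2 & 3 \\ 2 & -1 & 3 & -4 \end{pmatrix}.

Expand along row 1 (it has 1 zero):
  − (1) · M_12   where M_12 = det([-3 5 -3; 4 -2 3; 2 3 -4]) = 65
  + (4) · M_13   where M_13 = det([-3 1 -3; 4 -5 3; 2 -1 -4]) = -65
  − (-2) · M_14   where M_14 = det([-3 1 5; 4 -5 -2; 2 -1 3]) = 65
det = (-1)·(1)·(65) + (+1)·(4)·(-65) + (-1)·(-2)·(65) = -195

The determinant is -195.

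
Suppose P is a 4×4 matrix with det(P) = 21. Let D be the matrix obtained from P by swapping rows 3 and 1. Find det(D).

-21

Swapping two rows multiplies the determinant by −1.
det(D) = (-1)·(21) = -21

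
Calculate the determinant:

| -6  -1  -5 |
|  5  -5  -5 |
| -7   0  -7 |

Expand along row 3:
  + (-7) · |-1 -5; -5 -5| = (-7)·(5 − 25) = 140
  + (-7) · |-6 -1; 5 -5| = (-7)·(30 − (-5)) = -245
Sum: (140) + (-245) = -105

-105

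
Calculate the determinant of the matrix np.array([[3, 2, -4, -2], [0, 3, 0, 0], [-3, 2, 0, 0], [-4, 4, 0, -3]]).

The determinant is 108.

Expand along row 2 (it has 3 zeros):
  + (3) · M_22   where M_22 = det([3 -4 -2; -3 0 0; -4 0 -3]) = 36
det = (+1)·(3)·(36) = 108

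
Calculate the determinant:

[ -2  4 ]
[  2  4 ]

-16

det = (-2)·4 − 4·2 = -8 − 8 = -16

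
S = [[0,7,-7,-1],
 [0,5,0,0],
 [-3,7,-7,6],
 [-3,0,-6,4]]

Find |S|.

|S| = 225

Expand along row 2 (it has 3 zeros):
  + (5) · M_22   where M_22 = det([0 -7 -1; -3 -7 6; -3 -6 4]) = 45
det = (+1)·(5)·(45) = 225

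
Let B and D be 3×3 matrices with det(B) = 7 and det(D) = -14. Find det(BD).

-98

det(BD) = det(B)·det(D) = (7)·(-14) = -98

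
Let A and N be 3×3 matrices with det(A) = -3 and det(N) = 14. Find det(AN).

det(AN) = det(A)·det(N) = (-3)·(14) = -42

-42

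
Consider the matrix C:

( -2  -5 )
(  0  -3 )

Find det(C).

det(C) = (-2)·(-3) − (-5)·0 = 6 − 0 = 6

6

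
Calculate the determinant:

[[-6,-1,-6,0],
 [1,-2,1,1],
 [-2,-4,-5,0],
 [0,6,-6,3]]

Expand along column 4 (it has 2 zeros):
  + (1) · M_24   where M_24 = det([-6 -1 -6; -2 -4 -5; 0 6 -6]) = -240
  + (3) · M_44   where M_44 = det([-6 -1 -6; 1 -2 1; -2 -4 -5]) = -39
det = (+1)·(1)·(-240) + (+1)·(3)·(-39) = -357

The determinant is -357.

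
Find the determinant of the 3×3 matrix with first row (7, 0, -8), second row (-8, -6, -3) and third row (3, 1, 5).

The determinant is -269.

Expand along column 2:
  + (-6) · |7 -8; 3 5| = (-6)·(35 − (-24)) = -354
  − 1 · |7 -8; -8 -3| = −1·(-21 − 64) = 85
Sum: (-354) + (85) = -269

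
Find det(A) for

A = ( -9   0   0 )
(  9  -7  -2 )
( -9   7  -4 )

det(A) = -378

Expand along row 1:
  + (-9) · |-7 -2; 7 -4| = (-9)·(28 − (-14)) = -378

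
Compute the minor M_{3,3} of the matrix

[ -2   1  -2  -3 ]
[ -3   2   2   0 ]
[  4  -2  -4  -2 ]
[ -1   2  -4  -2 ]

Delete row 3 and column 3; the remaining 3×3 submatrix is [-2 1 -3; -3 2 0; -1 2 -2].
Its determinant is 14.

The minor is 14.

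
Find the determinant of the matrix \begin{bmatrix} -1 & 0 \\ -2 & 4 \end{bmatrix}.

-4

det = (-1)·4 − 0·(-2) = -4 − 0 = -4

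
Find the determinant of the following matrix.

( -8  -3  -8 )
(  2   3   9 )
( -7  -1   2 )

Expand along row 1:
  + (-8) · |3 9; -1 2| = (-8)·(6 − (-9)) = -120
  − (-3) · |2 9; -7 2| = −(-3)·(4 − (-63)) = 201
  + (-8) · |2 3; -7 -1| = (-8)·(-2 − (-21)) = -152
Sum: (-120) + (201) + (-152) = -71

-71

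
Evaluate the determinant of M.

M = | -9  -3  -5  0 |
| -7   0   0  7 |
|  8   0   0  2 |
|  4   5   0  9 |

det(M) = -1750

Expand along column 3 (it has 3 zeros):
  + (-5) · M_13   where M_13 = det([-7 0 7; 8 0 2; 4 5 9]) = 350
det = (+1)·(-5)·(350) = -1750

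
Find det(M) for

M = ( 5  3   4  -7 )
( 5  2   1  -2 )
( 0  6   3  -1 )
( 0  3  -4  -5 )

det(M) = -1135

Expand along column 1 (it has 2 zeros):
  + (5) · M_11   where M_11 = det([2 1 -2; 6 3 -1; 3 -4 -5]) = 55
  − (5) · M_21   where M_21 = det([3 4 -7; 6 3 -1; 3 -4 -5]) = 282
det = (+1)·(5)·(55) + (-1)·(5)·(282) = -1135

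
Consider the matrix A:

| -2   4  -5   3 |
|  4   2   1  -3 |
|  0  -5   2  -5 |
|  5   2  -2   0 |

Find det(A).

Expand along row 3 (it has 1 zero):
  − (-5) · M_32   where M_32 = det([-2 -5 3; 4 1 -3; 5 -2 0]) = 48
  + (2) · M_33   where M_33 = det([-2 4 3; 4 2 -3; 5 2 0]) = -78
  − (-5) · M_34   where M_34 = det([-2 4 -5; 4 2 1; 5 2 -2]) = 74
det = (-1)·(-5)·(48) + (+1)·(2)·(-78) + (-1)·(-5)·(74) = 454

454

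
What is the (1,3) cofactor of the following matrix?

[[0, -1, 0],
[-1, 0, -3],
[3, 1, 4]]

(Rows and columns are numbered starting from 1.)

-1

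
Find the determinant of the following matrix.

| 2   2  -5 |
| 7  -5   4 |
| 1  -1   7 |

Expand along row 1:
  + 2 · |-5 4; -1 7| = 2·(-35 − (-4)) = -62
  − 2 · |7 4; 1 7| = −2·(49 − 4) = -90
  + (-5) · |7 -5; 1 -1| = (-5)·(-7 − (-5)) = 10
Sum: (-62) + (-90) + (10) = -142

The determinant is -142.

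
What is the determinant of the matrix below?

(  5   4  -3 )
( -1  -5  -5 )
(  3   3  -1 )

0

Expand along column 1:
  + 5 · |-5 -5; 3 -1| = 5·(5 − (-15)) = 100
  − (-1) · |4 -3; 3 -1| = −(-1)·(-4 − (-9)) = 5
  + 3 · |4 -3; -5 -5| = 3·(-20 − 15) = -105
Sum: (100) + (5) + (-105) = 0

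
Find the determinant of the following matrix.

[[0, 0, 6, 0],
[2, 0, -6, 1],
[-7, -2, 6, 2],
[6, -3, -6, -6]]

Expand along row 1 (it has 3 zeros):
  + (6) · M_13   where M_13 = det([2 0 1; -7 -2 2; 6 -3 -6]) = 69
det = (+1)·(6)·(69) = 414

414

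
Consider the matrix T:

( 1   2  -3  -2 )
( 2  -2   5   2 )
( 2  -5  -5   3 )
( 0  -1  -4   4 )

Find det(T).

Expand along row 4 (it has 1 zero):
  + (-1) · M_42   where M_42 = det([1 -3 -2; 2 5 2; 2 -5 3]) = 71
  − (-4) · M_43   where M_43 = det([1 2 -2; 2 -2 2; 2 -5 3]) = 12
  + (4) · M_44   where M_44 = det([1 2 -3; 2 -2 5; 2 -5 -5]) = 93
det = (+1)·(-1)·(71) + (-1)·(-4)·(12) + (+1)·(4)·(93) = 349

|T| = 349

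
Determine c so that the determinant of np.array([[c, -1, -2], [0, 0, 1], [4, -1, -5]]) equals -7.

Expanding along the row containing c, det(M) is linear in c: det(M) = (1)·c + (-4).
Set (1)·c + (-4) = -7  ⇒  (1)·c = -3  ⇒  c = -3.

-3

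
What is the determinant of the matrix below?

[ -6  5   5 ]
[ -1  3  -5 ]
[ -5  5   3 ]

Expand along column 1:
  + (-6) · |3 -5; 5 3| = (-6)·(9 − (-25)) = -204
  − (-1) · |5 5; 5 3| = −(-1)·(15 − 25) = -10
  + (-5) · |5 5; 3 -5| = (-5)·(-25 − 15) = 200
Sum: (-204) + (-10) + (200) = -14

-14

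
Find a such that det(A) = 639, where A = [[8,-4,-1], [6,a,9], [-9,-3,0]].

-9

Expanding along the row containing a, det(A) is linear in a: det(A) = (-9)·a + (558).
Set (-9)·a + (558) = 639  ⇒  (-9)·a = 81  ⇒  a = -9.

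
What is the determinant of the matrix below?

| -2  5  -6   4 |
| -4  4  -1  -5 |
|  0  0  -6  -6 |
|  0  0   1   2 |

-72

The matrix is block upper-triangular with a 2×2 block and a 2×2 block on the diagonal, so its determinant equals the product of the determinants of the diagonal blocks.
det of the 2×2 block = 12
det of the 2×2 block = -6
det = (12)·(-6) = -72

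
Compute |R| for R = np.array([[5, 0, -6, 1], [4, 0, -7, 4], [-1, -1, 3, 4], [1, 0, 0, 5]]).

Expand along column 2 (it has 3 zeros):
  − (-1) · M_32   where M_32 = det([5 -6 1; 4 -7 4; 1 0 5]) = -72
det = (-1)·(-1)·(-72) = -72

-72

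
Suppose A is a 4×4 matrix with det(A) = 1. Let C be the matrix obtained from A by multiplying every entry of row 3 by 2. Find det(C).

2

Scaling one row by 2 multiplies the determinant by 2.
det(C) = (2)·(1) = 2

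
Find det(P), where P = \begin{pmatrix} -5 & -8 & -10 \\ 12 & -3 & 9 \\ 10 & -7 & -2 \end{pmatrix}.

Expand along row 1:
  + (-5) · |-3 9; -7 -2| = (-5)·(6 − (-63)) = -345
  − (-8) · |12 9; 10 -2| = −(-8)·(-24 − 90) = -912
  + (-10) · |12 -3; 10 -7| = (-10)·(-84 − (-30)) = 540
Sum: (-345) + (-912) + (540) = -717

|P| = -717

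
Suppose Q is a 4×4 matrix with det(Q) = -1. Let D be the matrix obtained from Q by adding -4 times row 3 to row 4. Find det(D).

-1

Adding a multiple of one row to another leaves the determinant unchanged.
det(D) = (1)·(-1) = -1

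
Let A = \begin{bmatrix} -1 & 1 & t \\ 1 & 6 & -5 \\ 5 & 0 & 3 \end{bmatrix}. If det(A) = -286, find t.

Expanding along the row containing t, det(A) is linear in t: det(A) = (-30)·t + (-46).
Set (-30)·t + (-46) = -286  ⇒  (-30)·t = -240  ⇒  t = 8.

t = 8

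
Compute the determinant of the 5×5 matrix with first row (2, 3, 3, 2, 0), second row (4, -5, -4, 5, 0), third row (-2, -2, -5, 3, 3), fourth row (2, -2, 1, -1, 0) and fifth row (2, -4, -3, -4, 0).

1032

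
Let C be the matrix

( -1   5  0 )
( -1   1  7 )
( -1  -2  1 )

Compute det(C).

The determinant is -45.

Expand along row 1:
  + (-1) · |1 7; -2 1| = (-1)·(1 − (-14)) = -15
  − 5 · |-1 7; -1 1| = −5·(-1 − (-7)) = -30
Sum: (-15) + (-30) = -45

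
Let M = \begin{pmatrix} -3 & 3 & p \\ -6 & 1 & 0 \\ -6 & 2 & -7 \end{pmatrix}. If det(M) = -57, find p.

p = -8

Expanding along the row containing p, det(M) is linear in p: det(M) = (-6)·p + (-105).
Set (-6)·p + (-105) = -57  ⇒  (-6)·p = 48  ⇒  p = -8.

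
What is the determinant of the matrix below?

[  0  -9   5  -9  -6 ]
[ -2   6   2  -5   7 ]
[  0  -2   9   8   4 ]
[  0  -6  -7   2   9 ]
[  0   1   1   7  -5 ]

31560

Expand along column 1 (it has 4 zeros):
  − (-2) · M_21   where M_21 = det([-9 5 -9 -6; -2 9 8 4; -6 -7 2 9; 1 1 7 -5]) = 15780
det = (-1)·(-2)·(15780) = 31560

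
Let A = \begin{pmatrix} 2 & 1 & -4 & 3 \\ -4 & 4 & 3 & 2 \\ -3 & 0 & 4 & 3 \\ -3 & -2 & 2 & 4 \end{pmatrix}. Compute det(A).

Expand along row 3 (it has 1 zero):
  + (-3) · M_31   where M_31 = det([1 -4 3; 4 3 2; -2 2 4]) = 130
  + (4) · M_33   where M_33 = det([2 1 3; -4 4 2; -3 -2 4]) = 110
  − (3) · M_34   where M_34 = det([2 1 -4; -4 4 3; -3 -2 2]) = -53
det = (+1)·(-3)·(130) + (+1)·(4)·(110) + (-1)·(3)·(-53) = 209

The determinant is 209.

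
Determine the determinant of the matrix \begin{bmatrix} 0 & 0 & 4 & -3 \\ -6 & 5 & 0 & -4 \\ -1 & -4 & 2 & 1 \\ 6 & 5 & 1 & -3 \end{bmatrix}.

Expand along row 1 (it has 2 zeros):
  + (4) · M_13   where M_13 = det([-6 5 -4; -1 -4 1; 6 5 -3]) = -103
  − (-3) · M_14   where M_14 = det([-6 5 0; -1 -4 2; 6 5 1]) = 149
det = (+1)·(4)·(-103) + (-1)·(-3)·(149) = 35

The determinant is 35.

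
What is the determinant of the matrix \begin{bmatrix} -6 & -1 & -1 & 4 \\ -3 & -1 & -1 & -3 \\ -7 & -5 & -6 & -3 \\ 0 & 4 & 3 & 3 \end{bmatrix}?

Expand along row 4 (it has 1 zero):
  + (4) · M_42   where M_42 = det([-6 -1 4; -3 -1 -3; -7 -6 -3]) = 122
  − (3) · M_43   where M_43 = det([-6 -1 4; -3 -1 -3; -7 -5 -3]) = 92
  + (3) · M_44   where M_44 = det([-6 -1 -1; -3 -1 -1; -7 -5 -6]) = -3
det = (+1)·(4)·(122) + (-1)·(3)·(92) + (+1)·(3)·(-3) = 203

The determinant is 203.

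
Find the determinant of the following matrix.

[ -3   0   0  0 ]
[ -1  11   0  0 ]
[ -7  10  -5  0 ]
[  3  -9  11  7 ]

The matrix is lower triangular, so the determinant is the product of the diagonal entries:
det = (-3) · (11) · (-5) · (7) = 1155

The determinant is 1155.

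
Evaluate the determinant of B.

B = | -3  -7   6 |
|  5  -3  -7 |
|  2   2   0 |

152

Expand along row 3:
  + 2 · |-7 6; -3 -7| = 2·(49 − (-18)) = 134
  − 2 · |-3 6; 5 -7| = −2·(21 − 30) = 18
Sum: (134) + (18) = 152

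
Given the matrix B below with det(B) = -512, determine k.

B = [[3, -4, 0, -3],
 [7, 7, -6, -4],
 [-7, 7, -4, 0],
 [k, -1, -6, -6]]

Expanding along the row containing k, det(B) is linear in k: det(B) = (-22)·k + (-666).
Set (-22)·k + (-666) = -512  ⇒  (-22)·k = 154  ⇒  k = -7.

k = -7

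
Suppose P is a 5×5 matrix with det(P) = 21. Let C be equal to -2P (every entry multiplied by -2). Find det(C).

The determinant is -672.

For a 5×5 matrix, det(-2P) = (-2)^5·det(P) = -32·det(P).
det(C) = (-32)·(21) = -672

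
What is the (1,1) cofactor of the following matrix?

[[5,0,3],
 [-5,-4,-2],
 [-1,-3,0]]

Delete row 1 and column 1; the remaining 2×2 submatrix is [-4 -2; -3 0].
Its determinant is (-4)·0 − (-2)·(-3) = -6.
The cofactor carries sign (−1)^(1+1) = +1, so C_{1,1} = +(-6) = -6.

The cofactor is -6.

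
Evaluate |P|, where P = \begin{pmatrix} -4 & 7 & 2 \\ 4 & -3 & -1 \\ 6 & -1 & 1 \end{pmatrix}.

-26

Expand along column 1:
  + (-4) · |-3 -1; -1 1| = (-4)·(-3 − 1) = 16
  − 4 · |7 2; -1 1| = −4·(7 − (-2)) = -36
  + 6 · |7 2; -3 -1| = 6·(-7 − (-6)) = -6
Sum: (16) + (-36) + (-6) = -26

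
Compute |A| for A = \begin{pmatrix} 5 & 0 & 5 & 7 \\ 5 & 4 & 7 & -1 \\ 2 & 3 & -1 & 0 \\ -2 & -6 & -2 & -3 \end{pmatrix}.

Expand along row 1 (it has 1 zero):
  + (5) · M_11   where M_11 = det([4 7 -1; 3 -1 0; -6 -2 -3]) = 87
  + (5) · M_13   where M_13 = det([5 4 -1; 2 3 0; -2 -6 -3]) = -15
  − (7) · M_14   where M_14 = det([5 4 7; 2 3 -1; -2 -6 -2]) = -78
det = (+1)·(5)·(87) + (+1)·(5)·(-15) + (-1)·(7)·(-78) = 906

906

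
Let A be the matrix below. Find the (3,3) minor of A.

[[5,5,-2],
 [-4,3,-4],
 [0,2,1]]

Delete row 3 and column 3; the remaining 2×2 submatrix is [5 5; -4 3].
Its determinant is 5·3 − 5·(-4) = 35.

The minor is 35.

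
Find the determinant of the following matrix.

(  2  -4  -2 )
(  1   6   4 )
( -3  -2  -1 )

16

Expand along row 1:
  + 2 · |6 4; -2 -1| = 2·(-6 − (-8)) = 4
  − (-4) · |1 4; -3 -1| = −(-4)·(-1 − (-12)) = 44
  + (-2) · |1 6; -3 -2| = (-2)·(-2 − (-18)) = -32
Sum: (4) + (44) + (-32) = 16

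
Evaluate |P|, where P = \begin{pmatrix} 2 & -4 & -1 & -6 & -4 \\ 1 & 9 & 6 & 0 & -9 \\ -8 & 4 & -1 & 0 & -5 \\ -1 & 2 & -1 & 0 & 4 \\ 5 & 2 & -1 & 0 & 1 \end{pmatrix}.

Expand along column 4 (it has 4 zeros):
  − (-6) · M_14   where M_14 = det([1 9 6 -9; -8 4 -1 -5; -1 2 -1 4; 5 2 -1 1]) = 1725
det = (-1)·(-6)·(1725) = 10350

10350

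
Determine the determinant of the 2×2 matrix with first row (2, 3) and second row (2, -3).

det = 2·(-3) − 3·2 = -6 − 6 = -12

-12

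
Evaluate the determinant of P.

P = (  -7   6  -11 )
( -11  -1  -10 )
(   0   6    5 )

det(P) = 671

Expand along row 3:
  − 6 · |-7 -11; -11 -10| = −6·(70 − 121) = 306
  + 5 · |-7 6; -11 -1| = 5·(7 − (-66)) = 365
Sum: (306) + (365) = 671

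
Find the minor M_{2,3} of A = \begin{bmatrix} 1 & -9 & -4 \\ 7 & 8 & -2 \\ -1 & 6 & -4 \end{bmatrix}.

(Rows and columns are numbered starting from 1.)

-3

Delete row 2 and column 3; the remaining 2×2 submatrix is [1 -9; -1 6].
Its determinant is 1·6 − (-9)·(-1) = -3.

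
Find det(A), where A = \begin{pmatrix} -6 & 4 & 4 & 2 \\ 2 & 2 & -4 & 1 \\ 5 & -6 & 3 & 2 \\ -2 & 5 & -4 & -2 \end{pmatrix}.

138

Expand along row 1:
  + (-6) · M_11   where M_11 = det([2 -4 1; -6 3 2; 5 -4 -2]) = 21
  − (4) · M_12   where M_12 = det([2 -4 1; 5 3 2; -2 -4 -2]) = -34
  + (4) · M_13   where M_13 = det([2 2 1; 5 -6 2; -2 5 -2]) = 29
  − (2) · M_14   where M_14 = det([2 2 -4; 5 -6 3; -2 5 -4]) = -6
det = (+1)·(-6)·(21) + (-1)·(4)·(-34) + (+1)·(4)·(29) + (-1)·(2)·(-6) = 138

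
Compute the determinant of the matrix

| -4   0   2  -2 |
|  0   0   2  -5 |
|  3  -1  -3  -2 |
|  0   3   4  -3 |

118

Expand along row 2 (it has 2 zeros):
  − (2) · M_23   where M_23 = det([-4 0 -2; 3 -1 -2; 0 3 -3]) = -54
  + (-5) · M_24   where M_24 = det([-4 0 2; 3 -1 -3; 0 3 4]) = -2
det = (-1)·(2)·(-54) + (+1)·(-5)·(-2) = 118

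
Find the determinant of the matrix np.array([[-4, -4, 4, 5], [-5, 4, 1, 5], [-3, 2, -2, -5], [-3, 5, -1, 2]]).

65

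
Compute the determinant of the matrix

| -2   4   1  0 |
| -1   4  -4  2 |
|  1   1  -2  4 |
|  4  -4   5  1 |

127

Expand along row 1 (it has 1 zero):
  + (-2) · M_11   where M_11 = det([4 -4 2; 1 -2 4; -4 5 1]) = -26
  − (4) · M_12   where M_12 = det([-1 -4 2; 1 -2 4; 4 5 1]) = -12
  + (1) · M_13   where M_13 = det([-1 4 2; 1 1 4; 4 -4 1]) = 27
det = (+1)·(-2)·(-26) + (-1)·(4)·(-12) + (+1)·(1)·(27) = 127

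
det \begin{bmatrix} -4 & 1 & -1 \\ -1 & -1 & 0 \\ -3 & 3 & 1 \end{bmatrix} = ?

Expand along row 2:
  − (-1) · |1 -1; 3 1| = −(-1)·(1 − (-3)) = 4
  + (-1) · |-4 -1; -3 1| = (-1)·(-4 − 3) = 7
Sum: (4) + (7) = 11

11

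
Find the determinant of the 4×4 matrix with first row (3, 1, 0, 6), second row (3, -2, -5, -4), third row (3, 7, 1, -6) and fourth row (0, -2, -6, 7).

Expand along row 1 (it has 1 zero):
  + (3) · M_11   where M_11 = det([-2 -5 -4; 7 1 -6; -2 -6 7]) = 403
  − (1) · M_12   where M_12 = det([3 -5 -4; 3 1 -6; 0 -6 7]) = 90
  − (6) · M_14   where M_14 = det([3 -2 -5; 3 7 1; 0 -2 -6]) = -126
det = (+1)·(3)·(403) + (-1)·(1)·(90) + (-1)·(6)·(-126) = 1875

The determinant is 1875.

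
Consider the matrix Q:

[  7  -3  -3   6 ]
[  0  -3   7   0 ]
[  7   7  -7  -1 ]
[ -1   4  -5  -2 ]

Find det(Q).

37

Expand along row 2 (it has 2 zeros):
  + (-3) · M_22   where M_22 = det([7 -3 6; 7 -7 -1; -1 -5 -2]) = -234
  − (7) · M_23   where M_23 = det([7 -3 6; 7 7 -1; -1 4 -2]) = 95
det = (+1)·(-3)·(-234) + (-1)·(7)·(95) = 37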